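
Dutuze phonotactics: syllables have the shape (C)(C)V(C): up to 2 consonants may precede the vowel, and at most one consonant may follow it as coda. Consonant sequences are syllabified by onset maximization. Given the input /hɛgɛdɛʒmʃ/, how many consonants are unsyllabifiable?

2

The consonants /m/, /ʃ/ cannot be parsed into a legal (C)(C)V(C) syllable (at most one coda consonant is licensed; onsets may contain at most 2 consonants).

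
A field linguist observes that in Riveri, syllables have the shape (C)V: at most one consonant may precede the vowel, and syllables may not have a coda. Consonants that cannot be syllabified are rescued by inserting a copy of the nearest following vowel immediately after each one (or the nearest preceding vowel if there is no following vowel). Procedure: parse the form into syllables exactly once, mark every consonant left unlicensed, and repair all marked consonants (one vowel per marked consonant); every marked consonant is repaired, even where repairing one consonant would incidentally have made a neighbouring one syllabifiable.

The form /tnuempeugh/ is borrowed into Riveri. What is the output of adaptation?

Under (C)V, the unsyllabifiable consonants are /t/, /m/, /g/, /h/ (no codas are permitted; onsets are limited to one consonant).
Inserting the epenthetic vowel yields /t/ → /tu/, /m/ → /me/, /g/ → /gu/, /h/ → /hu/.

tunuemepeuguhu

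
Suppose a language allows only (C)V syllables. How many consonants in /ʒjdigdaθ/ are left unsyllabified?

The consonants /ʒ/, /j/, /g/, /θ/ cannot be parsed into a legal (C)V syllable (no codas are permitted; onsets are limited to one consonant).

4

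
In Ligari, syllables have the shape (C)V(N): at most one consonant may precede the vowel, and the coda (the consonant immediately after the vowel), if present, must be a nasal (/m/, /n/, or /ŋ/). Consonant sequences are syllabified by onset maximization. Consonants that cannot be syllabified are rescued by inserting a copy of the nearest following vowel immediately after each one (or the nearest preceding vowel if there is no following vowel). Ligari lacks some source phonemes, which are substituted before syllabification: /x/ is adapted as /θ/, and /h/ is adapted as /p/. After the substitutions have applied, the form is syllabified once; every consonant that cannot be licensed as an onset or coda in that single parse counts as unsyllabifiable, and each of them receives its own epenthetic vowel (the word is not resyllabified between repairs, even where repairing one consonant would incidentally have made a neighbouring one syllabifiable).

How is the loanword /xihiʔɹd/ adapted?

θipiʔiɹidi

Substitution: /x/ → /θ/, /h/ → /p/, giving /θipiʔɹd/.
Under (C)V(N), the unsyllabifiable consonants are /ʔ/, /ɹ/, /d/ (only a nasal (/m/, /n/, or /ŋ/) is licensed in coda position; onsets are limited to one consonant).
Epenthesis after each stranded consonant: /ʔ/ → /ʔi/, /ɹ/ → /ɹi/, /d/ → /di/.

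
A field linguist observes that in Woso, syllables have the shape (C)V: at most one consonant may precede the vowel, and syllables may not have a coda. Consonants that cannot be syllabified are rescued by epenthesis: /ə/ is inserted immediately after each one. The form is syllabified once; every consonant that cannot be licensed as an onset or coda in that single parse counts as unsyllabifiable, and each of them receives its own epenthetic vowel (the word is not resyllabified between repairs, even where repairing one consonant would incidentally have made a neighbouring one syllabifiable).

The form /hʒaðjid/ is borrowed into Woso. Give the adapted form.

The consonants /h/, /ð/, /d/ cannot be parsed into a legal (C)V syllable (no codas are permitted; onsets are limited to one consonant).
Each unlicensed consonant becomes the onset of a new syllable: /h/ → /hə/, /ð/ → /ðə/, /d/ → /də/.

həʒaðəjidə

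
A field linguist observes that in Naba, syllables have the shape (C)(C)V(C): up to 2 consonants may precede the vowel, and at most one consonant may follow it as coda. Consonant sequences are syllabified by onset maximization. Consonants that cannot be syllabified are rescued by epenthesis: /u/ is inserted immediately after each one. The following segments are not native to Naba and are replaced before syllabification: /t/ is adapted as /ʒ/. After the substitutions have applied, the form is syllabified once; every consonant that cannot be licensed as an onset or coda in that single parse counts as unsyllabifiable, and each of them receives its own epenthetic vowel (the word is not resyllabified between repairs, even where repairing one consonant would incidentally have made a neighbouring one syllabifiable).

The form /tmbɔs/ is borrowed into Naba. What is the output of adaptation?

Substitution: /t/ → /ʒ/, giving /ʒmbɔs/.
Syllabifying with onset maximization leaves /ʒ/ stranded (at most one coda consonant is licensed; onsets may contain at most 2 consonants).
Inserting the epenthetic vowel yields /ʒ/ → /ʒu/.

ʒumbɔs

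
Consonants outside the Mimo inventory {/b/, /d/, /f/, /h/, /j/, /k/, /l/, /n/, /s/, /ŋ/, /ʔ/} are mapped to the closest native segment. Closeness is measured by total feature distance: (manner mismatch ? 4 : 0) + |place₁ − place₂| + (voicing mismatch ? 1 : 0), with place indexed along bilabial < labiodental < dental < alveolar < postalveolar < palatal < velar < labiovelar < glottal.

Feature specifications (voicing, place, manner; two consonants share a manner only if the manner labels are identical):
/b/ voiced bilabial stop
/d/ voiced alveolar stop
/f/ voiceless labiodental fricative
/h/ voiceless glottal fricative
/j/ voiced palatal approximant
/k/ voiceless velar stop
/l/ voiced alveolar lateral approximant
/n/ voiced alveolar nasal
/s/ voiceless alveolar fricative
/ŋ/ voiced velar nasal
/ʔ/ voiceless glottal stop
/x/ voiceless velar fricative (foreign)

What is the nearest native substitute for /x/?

/h/ is closest: same manner (fricative), place distance 2 (velar→glottal), same voicing; total 2. Next closest is /s/ at distance 3.

h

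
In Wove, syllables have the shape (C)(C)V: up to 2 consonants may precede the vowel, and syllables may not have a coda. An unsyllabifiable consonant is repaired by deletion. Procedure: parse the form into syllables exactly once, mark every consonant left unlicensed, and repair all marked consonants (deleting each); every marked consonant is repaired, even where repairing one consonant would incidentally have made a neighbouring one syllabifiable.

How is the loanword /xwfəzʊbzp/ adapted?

wfəzʊ

The consonants /x/, /b/, /z/, /p/ cannot be parsed into a legal (C)(C)V syllable (no codas are permitted; onsets may contain at most 2 consonants).
Each unlicensed consonant is deleted: /x/, /b/, /z/, /p/.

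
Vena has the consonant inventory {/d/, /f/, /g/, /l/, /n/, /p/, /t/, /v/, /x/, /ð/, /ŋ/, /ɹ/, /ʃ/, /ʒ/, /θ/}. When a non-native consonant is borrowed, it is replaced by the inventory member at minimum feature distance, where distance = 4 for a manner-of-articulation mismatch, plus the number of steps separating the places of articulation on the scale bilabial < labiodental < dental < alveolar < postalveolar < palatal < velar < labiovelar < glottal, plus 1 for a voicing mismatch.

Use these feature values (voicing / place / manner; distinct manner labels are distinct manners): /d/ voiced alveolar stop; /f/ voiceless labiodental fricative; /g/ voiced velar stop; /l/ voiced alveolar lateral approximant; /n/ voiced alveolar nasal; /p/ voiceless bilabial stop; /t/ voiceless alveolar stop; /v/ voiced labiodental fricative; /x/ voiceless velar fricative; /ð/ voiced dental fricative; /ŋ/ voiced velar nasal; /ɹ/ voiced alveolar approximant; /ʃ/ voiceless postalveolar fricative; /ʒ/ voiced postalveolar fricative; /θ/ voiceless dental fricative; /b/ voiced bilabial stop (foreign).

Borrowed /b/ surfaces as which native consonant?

/p/ is closest: same manner (stop), place distance 0 (bilabial→bilabial), voicing differs (+1); total 1. Next closest is /d/ at distance 3.

p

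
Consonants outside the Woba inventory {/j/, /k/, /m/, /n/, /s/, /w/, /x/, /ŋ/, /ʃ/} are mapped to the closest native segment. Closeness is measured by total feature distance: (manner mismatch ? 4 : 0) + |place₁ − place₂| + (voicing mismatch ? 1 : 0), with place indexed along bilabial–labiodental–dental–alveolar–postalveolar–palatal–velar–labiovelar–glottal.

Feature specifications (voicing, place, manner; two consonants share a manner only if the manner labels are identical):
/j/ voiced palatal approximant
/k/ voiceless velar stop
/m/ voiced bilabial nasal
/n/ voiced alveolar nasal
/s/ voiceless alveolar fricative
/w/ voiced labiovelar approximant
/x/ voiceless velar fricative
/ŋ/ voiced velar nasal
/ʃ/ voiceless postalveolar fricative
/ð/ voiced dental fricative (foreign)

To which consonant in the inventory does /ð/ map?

/s/ is closest: same manner (fricative), place distance 1 (dental→alveolar), voicing differs (+1); total 2. Next closest is /ʃ/ at distance 3.

s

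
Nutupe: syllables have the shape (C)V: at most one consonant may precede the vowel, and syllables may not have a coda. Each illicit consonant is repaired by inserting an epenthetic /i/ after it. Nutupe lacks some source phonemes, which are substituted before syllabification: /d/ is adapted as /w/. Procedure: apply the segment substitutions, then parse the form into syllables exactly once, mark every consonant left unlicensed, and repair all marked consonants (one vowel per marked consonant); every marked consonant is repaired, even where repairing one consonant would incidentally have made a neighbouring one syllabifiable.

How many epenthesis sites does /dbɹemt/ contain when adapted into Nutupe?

4

After substitution the input is /wbɹemt/.
The unsyllabifiable consonants are /w/, /b/, /m/, /t/; each receives one epenthetic vowel.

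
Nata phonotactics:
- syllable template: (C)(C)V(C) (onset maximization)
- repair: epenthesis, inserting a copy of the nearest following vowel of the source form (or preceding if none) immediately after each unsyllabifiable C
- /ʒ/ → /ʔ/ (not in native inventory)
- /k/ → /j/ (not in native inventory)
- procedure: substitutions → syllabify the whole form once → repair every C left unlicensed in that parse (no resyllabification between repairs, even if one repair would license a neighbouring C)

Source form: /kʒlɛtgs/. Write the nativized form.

jɛʔlɛtgɛsɛ

Substitution: /k/ → /j/, /ʒ/ → /ʔ/, giving /jʔlɛtgs/.
Under (C)(C)V(C), the unsyllabifiable consonants are /j/, /g/, /s/ (at most one coda consonant is licensed; onsets may contain at most 2 consonants).
Epenthesis after each stranded consonant: /j/ → /jɛ/, /g/ → /gɛ/, /s/ → /sɛ/.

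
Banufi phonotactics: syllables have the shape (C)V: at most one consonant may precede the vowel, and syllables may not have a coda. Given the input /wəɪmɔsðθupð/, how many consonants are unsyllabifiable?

4

Syllabifying with onset maximization leaves /s/, /ð/, /p/, /ð/ stranded (no codas are permitted; onsets are limited to one consonant).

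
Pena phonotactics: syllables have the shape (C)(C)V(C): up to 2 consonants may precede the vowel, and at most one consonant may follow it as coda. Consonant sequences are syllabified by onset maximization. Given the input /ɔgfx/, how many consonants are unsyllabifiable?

The consonants /f/, /x/ cannot be parsed into a legal (C)(C)V(C) syllable (at most one coda consonant is licensed; onsets may contain at most 2 consonants).

2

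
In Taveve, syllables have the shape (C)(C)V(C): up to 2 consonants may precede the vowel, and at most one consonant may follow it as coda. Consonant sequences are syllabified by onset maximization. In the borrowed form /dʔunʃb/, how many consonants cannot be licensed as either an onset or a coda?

2

The consonants /ʃ/, /b/ cannot be parsed into a legal (C)(C)V(C) syllable (at most one coda consonant is licensed; onsets may contain at most 2 consonants).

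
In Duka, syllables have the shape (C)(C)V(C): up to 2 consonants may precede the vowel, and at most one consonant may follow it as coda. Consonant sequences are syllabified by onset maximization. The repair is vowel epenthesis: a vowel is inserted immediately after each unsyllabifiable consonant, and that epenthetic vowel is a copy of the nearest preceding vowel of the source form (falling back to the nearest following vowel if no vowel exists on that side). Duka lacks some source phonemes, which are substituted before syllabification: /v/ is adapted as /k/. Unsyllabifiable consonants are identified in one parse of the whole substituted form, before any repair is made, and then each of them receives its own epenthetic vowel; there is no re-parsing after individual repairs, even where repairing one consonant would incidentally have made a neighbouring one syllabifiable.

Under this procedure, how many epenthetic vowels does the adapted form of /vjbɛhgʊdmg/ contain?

3

After substitution the input is /kjbɛhgʊdmg/.
The unsyllabifiable consonants are /k/, /m/, /g/; each receives one epenthetic vowel.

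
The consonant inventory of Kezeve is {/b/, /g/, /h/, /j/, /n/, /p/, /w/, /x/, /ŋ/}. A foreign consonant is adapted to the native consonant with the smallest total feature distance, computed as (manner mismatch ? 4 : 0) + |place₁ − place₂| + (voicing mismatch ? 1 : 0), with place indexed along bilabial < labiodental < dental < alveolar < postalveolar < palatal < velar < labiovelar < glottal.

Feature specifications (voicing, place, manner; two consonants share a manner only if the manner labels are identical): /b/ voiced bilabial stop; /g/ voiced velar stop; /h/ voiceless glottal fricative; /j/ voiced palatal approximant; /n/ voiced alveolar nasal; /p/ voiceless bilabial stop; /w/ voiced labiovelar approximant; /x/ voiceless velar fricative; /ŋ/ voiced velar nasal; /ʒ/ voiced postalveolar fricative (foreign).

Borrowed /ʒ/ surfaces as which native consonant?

x

/x/ is closest: same manner (fricative), place distance 2 (postalveolar→velar), voicing differs (+1); total 3. Next closest is /h/ at distance 5.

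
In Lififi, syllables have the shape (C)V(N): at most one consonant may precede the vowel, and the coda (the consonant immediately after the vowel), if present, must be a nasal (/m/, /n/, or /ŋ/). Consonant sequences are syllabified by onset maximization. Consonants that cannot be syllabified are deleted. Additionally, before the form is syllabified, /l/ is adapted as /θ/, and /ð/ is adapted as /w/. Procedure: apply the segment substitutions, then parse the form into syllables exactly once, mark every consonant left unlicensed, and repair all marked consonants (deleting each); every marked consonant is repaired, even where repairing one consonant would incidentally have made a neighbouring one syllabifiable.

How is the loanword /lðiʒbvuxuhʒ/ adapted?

wivuxu

Substitution: /l/ → /θ/, /ð/ → /w/, giving /θwiʒbvuxuhʒ/.
Syllabifying with onset maximization leaves /θ/, /ʒ/, /b/, /h/, /ʒ/ stranded (only a nasal (/m/, /n/, or /ŋ/) is licensed in coda position; onsets are limited to one consonant).
Deleting the stranded consonants removes /θ/, /ʒ/, /b/, /h/, /ʒ/.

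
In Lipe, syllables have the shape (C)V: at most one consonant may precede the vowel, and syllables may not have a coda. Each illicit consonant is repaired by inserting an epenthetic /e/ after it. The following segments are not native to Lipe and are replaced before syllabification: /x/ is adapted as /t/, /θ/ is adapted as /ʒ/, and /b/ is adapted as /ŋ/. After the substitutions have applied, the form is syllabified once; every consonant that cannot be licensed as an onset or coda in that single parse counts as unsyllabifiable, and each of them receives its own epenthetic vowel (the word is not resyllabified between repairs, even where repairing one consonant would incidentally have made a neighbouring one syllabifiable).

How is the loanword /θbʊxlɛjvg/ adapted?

ʒeŋʊtelɛjevege

Substitution: /θ/ → /ʒ/, /b/ → /ŋ/, /x/ → /t/, giving /ʒŋʊtlɛjvg/.
The consonants /ʒ/, /t/, /j/, /v/, /g/ cannot be parsed into a legal (C)V syllable (no codas are permitted; onsets are limited to one consonant).
Epenthesis after each stranded consonant: /ʒ/ → /ʒe/, /t/ → /te/, /j/ → /je/, /v/ → /ve/, /g/ → /ge/.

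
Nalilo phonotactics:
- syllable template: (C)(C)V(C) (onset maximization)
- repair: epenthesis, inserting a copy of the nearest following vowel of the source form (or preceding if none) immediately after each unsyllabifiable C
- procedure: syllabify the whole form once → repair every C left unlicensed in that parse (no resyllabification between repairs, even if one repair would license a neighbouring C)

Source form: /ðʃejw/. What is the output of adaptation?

ðʃejwe

Under (C)(C)V(C), the unsyllabifiable consonants are /w/ (at most one coda consonant is licensed; onsets may contain at most 2 consonants).
Each unlicensed consonant becomes the onset of a new syllable: /w/ → /we/.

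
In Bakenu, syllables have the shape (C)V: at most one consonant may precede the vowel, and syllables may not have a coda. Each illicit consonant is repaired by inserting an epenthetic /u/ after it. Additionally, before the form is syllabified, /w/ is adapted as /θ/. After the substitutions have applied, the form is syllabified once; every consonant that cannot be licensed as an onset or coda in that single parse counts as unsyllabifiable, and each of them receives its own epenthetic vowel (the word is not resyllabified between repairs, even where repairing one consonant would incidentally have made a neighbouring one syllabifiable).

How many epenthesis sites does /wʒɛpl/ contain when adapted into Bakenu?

3

After substitution the input is /θʒɛpl/.
The unsyllabifiable consonants are /θ/, /p/, /l/; each receives one epenthetic vowel.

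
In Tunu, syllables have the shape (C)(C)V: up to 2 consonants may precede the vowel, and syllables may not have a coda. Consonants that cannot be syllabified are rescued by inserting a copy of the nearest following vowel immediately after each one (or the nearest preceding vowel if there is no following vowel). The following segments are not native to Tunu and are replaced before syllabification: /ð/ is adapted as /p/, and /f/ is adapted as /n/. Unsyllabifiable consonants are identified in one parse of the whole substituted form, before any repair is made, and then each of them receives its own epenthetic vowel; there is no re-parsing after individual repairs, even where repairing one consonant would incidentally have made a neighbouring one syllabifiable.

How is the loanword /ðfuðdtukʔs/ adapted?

pnupudtukuʔusu

Substitution: /ð/ → /p/, /f/ → /n/, giving /pnupdtukʔs/.
The consonants /p/, /k/, /ʔ/, /s/ cannot be parsed into a legal (C)(C)V syllable (no codas are permitted; onsets may contain at most 2 consonants).
Each unlicensed consonant becomes the onset of a new syllable: /p/ → /pu/, /k/ → /ku/, /ʔ/ → /ʔu/, /s/ → /su/.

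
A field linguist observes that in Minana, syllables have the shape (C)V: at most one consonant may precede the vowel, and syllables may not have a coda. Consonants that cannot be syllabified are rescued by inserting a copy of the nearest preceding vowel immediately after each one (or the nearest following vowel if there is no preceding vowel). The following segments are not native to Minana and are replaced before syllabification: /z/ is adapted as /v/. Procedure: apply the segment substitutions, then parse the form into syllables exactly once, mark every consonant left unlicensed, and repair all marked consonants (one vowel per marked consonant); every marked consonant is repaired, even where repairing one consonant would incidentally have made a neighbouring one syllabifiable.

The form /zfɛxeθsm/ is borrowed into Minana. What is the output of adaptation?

vɛfɛxeθeseme

Substitution: /z/ → /v/, giving /vfɛxeθsm/.
Under (C)V, the unsyllabifiable consonants are /v/, /θ/, /s/, /m/ (no codas are permitted; onsets are limited to one consonant).
Inserting the epenthetic vowel yields /v/ → /vɛ/, /θ/ → /θe/, /s/ → /se/, /m/ → /me/.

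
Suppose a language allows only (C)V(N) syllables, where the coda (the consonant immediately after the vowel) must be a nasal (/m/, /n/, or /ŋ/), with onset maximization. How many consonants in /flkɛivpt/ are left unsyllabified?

5

Syllabifying with onset maximization leaves /f/, /l/, /v/, /p/, /t/ stranded (only a nasal (/m/, /n/, or /ŋ/) is licensed in coda position; onsets are limited to one consonant).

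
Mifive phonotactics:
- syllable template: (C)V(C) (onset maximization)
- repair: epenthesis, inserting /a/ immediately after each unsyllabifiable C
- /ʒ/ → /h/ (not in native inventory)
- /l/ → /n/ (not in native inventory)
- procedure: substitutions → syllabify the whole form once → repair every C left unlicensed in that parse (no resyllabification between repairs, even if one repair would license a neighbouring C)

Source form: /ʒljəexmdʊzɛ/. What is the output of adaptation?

hanajəexmadʊzɛ

Substitution: /ʒ/ → /h/, /l/ → /n/, giving /hnjəexmdʊzɛ/.
The consonants /h/, /n/, /m/ cannot be parsed into a legal (C)V(C) syllable (at most one coda consonant is licensed; onsets are limited to one consonant).
Each unlicensed consonant becomes the onset of a new syllable: /h/ → /ha/, /n/ → /na/, /m/ → /ma/.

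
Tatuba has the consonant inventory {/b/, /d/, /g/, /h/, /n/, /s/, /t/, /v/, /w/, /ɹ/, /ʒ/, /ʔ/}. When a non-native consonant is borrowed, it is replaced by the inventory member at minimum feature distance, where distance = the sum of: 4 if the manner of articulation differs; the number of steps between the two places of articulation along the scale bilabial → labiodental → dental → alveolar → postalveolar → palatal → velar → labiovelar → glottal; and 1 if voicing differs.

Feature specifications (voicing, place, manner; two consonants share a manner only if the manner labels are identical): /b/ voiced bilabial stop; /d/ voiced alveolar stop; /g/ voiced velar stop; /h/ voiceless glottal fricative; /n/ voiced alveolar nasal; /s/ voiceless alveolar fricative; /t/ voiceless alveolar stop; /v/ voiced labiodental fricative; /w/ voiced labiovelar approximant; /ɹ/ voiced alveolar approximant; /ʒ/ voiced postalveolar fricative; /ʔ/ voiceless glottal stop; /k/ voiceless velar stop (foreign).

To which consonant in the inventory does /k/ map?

g

/g/ is closest: same manner (stop), place distance 0 (velar→velar), voicing differs (+1); total 1. Next closest is /ʔ/ at distance 2.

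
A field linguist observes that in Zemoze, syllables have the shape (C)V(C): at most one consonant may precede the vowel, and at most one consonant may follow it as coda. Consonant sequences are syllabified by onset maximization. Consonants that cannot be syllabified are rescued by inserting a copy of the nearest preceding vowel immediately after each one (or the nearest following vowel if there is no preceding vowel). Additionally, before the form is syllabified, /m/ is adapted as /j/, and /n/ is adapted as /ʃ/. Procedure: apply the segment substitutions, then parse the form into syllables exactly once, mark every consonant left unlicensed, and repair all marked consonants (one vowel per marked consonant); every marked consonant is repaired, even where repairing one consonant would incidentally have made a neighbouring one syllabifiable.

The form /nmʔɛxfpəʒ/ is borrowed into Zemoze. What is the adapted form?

Substitution: /n/ → /ʃ/, /m/ → /j/, giving /ʃjʔɛxfpəʒ/.
Under (C)V(C), the unsyllabifiable consonants are /ʃ/, /j/, /f/ (at most one coda consonant is licensed; onsets are limited to one consonant).
Each unlicensed consonant becomes the onset of a new syllable: /ʃ/ → /ʃɛ/, /j/ → /jɛ/, /f/ → /fɛ/.

ʃɛjɛʔɛxfɛpəʒ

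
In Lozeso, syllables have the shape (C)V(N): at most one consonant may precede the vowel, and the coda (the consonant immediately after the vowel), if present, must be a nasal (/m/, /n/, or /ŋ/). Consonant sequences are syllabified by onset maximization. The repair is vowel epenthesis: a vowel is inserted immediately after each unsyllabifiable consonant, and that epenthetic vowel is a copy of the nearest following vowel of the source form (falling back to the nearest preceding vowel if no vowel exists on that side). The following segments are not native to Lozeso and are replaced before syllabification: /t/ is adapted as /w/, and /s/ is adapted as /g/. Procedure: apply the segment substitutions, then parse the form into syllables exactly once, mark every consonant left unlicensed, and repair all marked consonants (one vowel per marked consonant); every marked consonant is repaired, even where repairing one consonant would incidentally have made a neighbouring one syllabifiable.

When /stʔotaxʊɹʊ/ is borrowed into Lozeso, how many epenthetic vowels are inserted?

2

After substitution the input is /gwʔowaxʊɹʊ/.
The unsyllabifiable consonants are /g/, /w/; each receives one epenthetic vowel.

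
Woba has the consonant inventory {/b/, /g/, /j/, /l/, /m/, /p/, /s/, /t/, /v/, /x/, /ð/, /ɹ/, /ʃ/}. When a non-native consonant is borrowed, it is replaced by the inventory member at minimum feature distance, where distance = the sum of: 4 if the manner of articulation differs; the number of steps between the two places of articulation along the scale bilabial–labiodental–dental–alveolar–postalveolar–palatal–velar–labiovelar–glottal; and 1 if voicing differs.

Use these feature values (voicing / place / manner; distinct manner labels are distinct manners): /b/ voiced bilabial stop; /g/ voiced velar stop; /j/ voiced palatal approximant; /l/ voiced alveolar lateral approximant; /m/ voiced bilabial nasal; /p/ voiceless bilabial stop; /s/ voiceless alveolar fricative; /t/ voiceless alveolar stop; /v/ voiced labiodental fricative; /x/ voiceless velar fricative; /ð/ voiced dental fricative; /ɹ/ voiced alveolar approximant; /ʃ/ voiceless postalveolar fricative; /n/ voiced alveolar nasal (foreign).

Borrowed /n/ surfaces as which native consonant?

/m/ is closest: same manner (nasal), place distance 3 (alveolar→bilabial), same voicing; total 3. Next closest is /l/ at distance 4.

m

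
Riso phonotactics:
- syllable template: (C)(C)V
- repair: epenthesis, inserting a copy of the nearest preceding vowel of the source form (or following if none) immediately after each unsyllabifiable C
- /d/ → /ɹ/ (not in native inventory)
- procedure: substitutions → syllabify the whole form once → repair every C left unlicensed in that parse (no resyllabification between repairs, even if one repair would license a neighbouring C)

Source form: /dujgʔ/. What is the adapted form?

ɹujuguʔu

Substitution: /d/ → /ɹ/, giving /ɹujgʔ/.
The consonants /j/, /g/, /ʔ/ cannot be parsed into a legal (C)(C)V syllable (no codas are permitted; onsets may contain at most 2 consonants).
Epenthesis after each stranded consonant: /j/ → /ju/, /g/ → /gu/, /ʔ/ → /ʔu/.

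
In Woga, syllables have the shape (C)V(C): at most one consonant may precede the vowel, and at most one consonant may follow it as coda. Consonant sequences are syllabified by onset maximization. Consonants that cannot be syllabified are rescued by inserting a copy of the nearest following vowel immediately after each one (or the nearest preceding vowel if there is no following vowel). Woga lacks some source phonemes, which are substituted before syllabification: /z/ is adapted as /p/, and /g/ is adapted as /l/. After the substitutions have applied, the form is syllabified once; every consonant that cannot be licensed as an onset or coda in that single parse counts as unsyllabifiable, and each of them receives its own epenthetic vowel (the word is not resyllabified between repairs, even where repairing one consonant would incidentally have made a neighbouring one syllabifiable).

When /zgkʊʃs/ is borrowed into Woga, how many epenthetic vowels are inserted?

After substitution the input is /plkʊʃs/.
The unsyllabifiable consonants are /p/, /l/, /s/; each receives one epenthetic vowel.

3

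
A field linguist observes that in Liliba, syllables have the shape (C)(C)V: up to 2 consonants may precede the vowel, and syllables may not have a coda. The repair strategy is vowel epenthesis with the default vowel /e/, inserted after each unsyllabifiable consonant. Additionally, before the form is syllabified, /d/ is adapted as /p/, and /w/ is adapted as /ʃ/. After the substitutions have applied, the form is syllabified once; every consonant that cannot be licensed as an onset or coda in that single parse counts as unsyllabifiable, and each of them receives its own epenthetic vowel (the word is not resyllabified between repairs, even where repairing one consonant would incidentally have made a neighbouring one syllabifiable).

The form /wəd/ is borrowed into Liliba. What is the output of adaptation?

ʃəpe

Substitution: /w/ → /ʃ/, /d/ → /p/, giving /ʃəp/.
Under (C)(C)V, the unsyllabifiable consonants are /p/ (no codas are permitted; onsets may contain at most 2 consonants).
Epenthesis after each stranded consonant: /p/ → /pe/.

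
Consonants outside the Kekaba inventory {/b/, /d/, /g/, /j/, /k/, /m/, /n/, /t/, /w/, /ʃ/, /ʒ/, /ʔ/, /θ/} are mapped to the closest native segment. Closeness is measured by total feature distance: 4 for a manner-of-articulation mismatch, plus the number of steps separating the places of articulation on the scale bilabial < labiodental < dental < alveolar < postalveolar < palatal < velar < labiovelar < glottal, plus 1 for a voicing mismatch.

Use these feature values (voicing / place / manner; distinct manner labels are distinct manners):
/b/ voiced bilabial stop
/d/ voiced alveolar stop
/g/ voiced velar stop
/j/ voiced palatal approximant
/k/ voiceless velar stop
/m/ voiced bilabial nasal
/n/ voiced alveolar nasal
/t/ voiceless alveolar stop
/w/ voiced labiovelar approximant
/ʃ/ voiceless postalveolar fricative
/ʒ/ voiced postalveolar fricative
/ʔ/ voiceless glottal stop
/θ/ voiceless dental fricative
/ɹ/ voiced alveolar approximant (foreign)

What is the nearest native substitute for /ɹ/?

/j/ is closest: same manner (approximant), place distance 2 (alveolar→palatal), same voicing; total 2. Next closest is /d/ at distance 4.

j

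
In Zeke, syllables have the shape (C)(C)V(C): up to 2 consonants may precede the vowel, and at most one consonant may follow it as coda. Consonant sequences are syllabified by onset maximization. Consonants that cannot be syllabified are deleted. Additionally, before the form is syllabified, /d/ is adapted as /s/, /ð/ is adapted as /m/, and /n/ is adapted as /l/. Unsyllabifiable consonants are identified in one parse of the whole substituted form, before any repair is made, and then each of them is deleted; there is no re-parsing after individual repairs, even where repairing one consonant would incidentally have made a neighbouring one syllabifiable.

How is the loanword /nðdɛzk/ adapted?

Substitution: /n/ → /l/, /ð/ → /m/, /d/ → /s/, giving /lmsɛzk/.
Under (C)(C)V(C), the unsyllabifiable consonants are /l/, /k/ (at most one coda consonant is licensed; onsets may contain at most 2 consonants).
Deleting the stranded consonants removes /l/, /k/.

msɛz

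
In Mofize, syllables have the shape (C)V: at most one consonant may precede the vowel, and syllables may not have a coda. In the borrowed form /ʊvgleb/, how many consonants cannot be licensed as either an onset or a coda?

3

The consonants /v/, /g/, /b/ cannot be parsed into a legal (C)V syllable (no codas are permitted; onsets are limited to one consonant).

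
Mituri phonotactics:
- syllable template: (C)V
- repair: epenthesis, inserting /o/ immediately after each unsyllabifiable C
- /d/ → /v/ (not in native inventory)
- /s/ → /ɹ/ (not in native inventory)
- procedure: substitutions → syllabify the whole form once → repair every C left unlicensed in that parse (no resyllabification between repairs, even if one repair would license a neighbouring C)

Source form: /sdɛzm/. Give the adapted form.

ɹovɛzomo

Substitution: /s/ → /ɹ/, /d/ → /v/, giving /ɹvɛzm/.
Syllabifying with onset maximization leaves /ɹ/, /z/, /m/ stranded (no codas are permitted; onsets are limited to one consonant).
Epenthesis after each stranded consonant: /ɹ/ → /ɹo/, /z/ → /zo/, /m/ → /mo/.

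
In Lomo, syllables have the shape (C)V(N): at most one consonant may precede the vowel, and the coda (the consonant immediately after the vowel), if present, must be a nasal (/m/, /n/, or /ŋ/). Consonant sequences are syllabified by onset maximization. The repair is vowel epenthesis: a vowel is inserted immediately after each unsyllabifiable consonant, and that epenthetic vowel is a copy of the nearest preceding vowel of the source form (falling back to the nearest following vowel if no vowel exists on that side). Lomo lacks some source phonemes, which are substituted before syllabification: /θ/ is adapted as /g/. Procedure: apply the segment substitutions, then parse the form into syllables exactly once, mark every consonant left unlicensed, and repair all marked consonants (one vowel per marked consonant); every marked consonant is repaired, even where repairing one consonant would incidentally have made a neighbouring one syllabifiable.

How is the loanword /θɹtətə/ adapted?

gəɹətətə

Substitution: /θ/ → /g/, giving /gɹtətə/.
The consonants /g/, /ɹ/ cannot be parsed into a legal (C)V(N) syllable (only a nasal (/m/, /n/, or /ŋ/) is licensed in coda position; onsets are limited to one consonant).
Each unlicensed consonant becomes the onset of a new syllable: /g/ → /gə/, /ɹ/ → /ɹə/.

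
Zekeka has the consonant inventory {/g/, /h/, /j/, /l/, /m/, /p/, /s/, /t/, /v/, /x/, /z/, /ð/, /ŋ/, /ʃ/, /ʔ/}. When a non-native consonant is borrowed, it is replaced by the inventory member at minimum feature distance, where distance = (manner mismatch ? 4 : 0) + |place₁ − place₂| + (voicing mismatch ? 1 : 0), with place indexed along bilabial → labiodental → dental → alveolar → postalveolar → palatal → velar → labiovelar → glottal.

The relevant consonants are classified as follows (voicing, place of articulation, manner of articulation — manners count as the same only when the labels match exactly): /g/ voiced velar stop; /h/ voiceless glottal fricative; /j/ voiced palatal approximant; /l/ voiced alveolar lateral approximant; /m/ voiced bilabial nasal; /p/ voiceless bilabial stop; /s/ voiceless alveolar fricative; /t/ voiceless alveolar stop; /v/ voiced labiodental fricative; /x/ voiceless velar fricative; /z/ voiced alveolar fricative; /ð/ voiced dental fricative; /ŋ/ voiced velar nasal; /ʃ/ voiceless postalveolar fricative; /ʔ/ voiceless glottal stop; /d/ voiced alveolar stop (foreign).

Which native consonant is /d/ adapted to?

/t/ is closest: same manner (stop), place distance 0 (alveolar→alveolar), voicing differs (+1); total 1. Next closest is /g/ at distance 3.

t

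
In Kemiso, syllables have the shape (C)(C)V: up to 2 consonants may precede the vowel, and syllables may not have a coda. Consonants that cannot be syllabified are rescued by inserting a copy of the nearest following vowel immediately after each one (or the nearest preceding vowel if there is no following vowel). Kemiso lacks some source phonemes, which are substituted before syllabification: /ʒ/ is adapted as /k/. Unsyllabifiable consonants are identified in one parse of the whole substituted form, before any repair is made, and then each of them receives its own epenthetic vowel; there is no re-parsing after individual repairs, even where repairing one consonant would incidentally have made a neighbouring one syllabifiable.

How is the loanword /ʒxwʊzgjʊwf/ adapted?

Substitution: /ʒ/ → /k/, giving /kxwʊzgjʊwf/.
Syllabifying with onset maximization leaves /k/, /z/, /w/, /f/ stranded (no codas are permitted; onsets may contain at most 2 consonants).
Each unlicensed consonant becomes the onset of a new syllable: /k/ → /kʊ/, /z/ → /zʊ/, /w/ → /wʊ/, /f/ → /fʊ/.

kʊxwʊzʊgjʊwʊfʊ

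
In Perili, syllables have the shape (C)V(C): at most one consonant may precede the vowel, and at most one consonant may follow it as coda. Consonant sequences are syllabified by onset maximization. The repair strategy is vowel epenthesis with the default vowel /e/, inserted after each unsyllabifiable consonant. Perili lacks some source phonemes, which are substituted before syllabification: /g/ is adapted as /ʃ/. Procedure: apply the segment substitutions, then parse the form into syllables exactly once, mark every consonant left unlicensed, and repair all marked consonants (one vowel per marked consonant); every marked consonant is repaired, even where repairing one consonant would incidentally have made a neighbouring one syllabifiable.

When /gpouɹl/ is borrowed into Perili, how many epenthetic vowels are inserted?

After substitution the input is /ʃpouɹl/.
The unsyllabifiable consonants are /ʃ/, /l/; each receives one epenthetic vowel.

2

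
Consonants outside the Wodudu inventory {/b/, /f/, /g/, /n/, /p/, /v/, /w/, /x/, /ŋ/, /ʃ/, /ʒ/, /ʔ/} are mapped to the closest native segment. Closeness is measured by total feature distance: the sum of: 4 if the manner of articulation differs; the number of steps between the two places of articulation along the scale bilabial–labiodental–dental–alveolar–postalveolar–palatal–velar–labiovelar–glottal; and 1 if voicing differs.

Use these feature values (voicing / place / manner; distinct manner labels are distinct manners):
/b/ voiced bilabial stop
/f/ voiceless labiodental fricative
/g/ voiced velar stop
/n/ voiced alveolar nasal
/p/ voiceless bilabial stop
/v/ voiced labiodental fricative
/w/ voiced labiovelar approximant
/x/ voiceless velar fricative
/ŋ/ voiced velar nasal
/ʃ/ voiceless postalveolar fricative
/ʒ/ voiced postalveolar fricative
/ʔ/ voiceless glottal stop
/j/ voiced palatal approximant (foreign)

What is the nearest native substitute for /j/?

/w/ is closest: same manner (approximant), place distance 2 (palatal→labiovelar), same voicing; total 2. Next closest is /g/ at distance 5.

w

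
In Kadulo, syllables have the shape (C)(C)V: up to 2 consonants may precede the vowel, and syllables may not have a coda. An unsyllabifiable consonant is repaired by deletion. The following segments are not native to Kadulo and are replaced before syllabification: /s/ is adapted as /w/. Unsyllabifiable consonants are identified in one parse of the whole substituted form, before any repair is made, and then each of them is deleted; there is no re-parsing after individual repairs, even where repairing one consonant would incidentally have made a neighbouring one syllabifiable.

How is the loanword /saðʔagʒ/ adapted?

waðʔa

Substitution: /s/ → /w/, giving /waðʔagʒ/.
Under (C)(C)V, the unsyllabifiable consonants are /g/, /ʒ/ (no codas are permitted; onsets may contain at most 2 consonants).
Each unlicensed consonant is deleted: /g/, /ʒ/.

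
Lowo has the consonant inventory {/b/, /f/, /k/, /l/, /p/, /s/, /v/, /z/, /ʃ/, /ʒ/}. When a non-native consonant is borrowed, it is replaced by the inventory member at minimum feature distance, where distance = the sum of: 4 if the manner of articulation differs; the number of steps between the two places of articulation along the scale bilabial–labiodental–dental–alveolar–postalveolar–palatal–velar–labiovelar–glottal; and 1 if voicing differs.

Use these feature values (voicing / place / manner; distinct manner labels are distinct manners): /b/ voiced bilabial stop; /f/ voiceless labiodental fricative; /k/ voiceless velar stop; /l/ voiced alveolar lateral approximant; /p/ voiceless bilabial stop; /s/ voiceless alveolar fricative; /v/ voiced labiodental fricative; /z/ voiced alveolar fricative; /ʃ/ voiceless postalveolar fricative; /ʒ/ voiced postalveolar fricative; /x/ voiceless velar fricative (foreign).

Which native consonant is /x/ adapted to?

/ʃ/ is closest: same manner (fricative), place distance 2 (velar→postalveolar), same voicing; total 2. Next closest is /s/ at distance 3.

ʃ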